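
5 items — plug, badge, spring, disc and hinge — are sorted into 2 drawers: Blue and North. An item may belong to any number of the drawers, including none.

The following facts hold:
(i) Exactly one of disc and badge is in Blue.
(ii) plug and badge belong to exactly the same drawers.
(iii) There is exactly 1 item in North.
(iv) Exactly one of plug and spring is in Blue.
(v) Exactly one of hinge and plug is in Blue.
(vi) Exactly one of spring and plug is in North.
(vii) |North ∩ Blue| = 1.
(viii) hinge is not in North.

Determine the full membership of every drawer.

Blue = {disc, hinge, spring}; North = {spring}

From (viii): hinge ∉ North.
Suppose plug ∈ Blue: no assignment then satisfies all the clues, so plug ∉ Blue.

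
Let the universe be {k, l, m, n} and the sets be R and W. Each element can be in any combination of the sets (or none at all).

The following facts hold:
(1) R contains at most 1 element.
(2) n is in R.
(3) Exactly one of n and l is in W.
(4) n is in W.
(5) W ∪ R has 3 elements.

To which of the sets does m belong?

From (2): n ∈ R.
From (4): n ∈ W.
(1): R already has 1, so the rest are out.
(3) (exactly one): l ∉ W.
Suppose m ∉ W: no assignment then satisfies all the clues, so m ∈ W.

m: W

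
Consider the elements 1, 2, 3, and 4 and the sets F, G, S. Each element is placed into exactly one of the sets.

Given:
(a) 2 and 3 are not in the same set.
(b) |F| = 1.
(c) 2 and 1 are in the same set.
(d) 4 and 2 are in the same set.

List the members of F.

F = {3}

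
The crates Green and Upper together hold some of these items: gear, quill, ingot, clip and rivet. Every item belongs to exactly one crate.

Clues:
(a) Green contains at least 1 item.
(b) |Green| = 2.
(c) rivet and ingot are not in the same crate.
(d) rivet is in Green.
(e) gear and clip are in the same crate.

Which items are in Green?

Green = {quill, rivet}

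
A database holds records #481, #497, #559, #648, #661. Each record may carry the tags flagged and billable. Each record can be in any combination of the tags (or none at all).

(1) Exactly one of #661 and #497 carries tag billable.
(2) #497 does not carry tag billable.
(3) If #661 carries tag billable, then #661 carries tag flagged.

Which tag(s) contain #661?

From (2): #497 ∉ billable.
(1) (exactly one): #661 ∈ billable.
(3): #661 ∈ flagged.

#661: billable, flagged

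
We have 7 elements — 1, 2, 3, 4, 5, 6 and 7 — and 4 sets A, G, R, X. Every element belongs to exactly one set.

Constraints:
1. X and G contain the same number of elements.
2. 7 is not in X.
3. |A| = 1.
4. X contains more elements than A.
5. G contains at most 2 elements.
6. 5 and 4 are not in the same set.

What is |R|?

2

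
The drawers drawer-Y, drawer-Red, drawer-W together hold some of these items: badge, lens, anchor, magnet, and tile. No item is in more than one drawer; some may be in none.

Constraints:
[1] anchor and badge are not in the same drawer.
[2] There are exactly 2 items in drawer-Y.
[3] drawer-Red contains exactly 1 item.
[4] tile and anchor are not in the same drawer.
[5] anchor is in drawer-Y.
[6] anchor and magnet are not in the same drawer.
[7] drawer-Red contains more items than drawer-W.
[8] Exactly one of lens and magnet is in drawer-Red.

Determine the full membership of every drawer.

drawer-Y = {anchor, lens}; drawer-Red = {magnet}; drawer-W = {}

From (5): anchor ∈ drawer-Y.
(1): badge ∉ drawer-Y.
(4): tile ∉ drawer-Y.
(6): magnet ∉ drawer-Y.
(2): only 2 candidates remain for drawer-Y, so all are in.
(8) (exactly one): magnet ∈ drawer-Red.
(3): drawer-Red already has 1, so the rest are out.
Suppose badge ∈ drawer-W: no assignment then satisfies all the clues, so badge ∉ drawer-W.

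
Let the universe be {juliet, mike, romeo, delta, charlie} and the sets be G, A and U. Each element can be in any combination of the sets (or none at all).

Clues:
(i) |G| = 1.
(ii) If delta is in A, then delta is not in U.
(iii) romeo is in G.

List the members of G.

G = {romeo}

From (iii): romeo ∈ G.
(i): G already has 1, so the rest are out.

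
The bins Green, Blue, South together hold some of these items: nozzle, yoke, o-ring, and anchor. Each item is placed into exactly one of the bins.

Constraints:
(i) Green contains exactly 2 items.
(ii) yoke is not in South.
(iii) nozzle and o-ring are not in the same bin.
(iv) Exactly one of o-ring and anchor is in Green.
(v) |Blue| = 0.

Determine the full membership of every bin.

Green = {o-ring, yoke}; Blue = {}; South = {anchor, nozzle}

From (ii): yoke ∉ South.
(v): Blue already has 0, so the rest are out.
Only one bin left: yoke ∈ Green.
Suppose nozzle ∈ Green: no assignment then satisfies all the clues, so nozzle ∉ Green.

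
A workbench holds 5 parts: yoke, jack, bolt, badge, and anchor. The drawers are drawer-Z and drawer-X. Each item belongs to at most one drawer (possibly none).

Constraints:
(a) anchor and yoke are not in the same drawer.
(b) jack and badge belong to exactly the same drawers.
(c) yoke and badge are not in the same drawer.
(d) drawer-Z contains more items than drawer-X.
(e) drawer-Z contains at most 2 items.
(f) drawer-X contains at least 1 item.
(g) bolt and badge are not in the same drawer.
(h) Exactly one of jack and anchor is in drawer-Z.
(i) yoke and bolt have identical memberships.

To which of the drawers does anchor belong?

anchor: drawer-X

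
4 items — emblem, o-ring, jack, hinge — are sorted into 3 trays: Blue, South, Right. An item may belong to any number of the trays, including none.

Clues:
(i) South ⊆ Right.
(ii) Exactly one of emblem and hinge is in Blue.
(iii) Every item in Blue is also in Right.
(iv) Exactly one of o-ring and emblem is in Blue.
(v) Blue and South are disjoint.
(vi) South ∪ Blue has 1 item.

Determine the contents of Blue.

Blue = {emblem}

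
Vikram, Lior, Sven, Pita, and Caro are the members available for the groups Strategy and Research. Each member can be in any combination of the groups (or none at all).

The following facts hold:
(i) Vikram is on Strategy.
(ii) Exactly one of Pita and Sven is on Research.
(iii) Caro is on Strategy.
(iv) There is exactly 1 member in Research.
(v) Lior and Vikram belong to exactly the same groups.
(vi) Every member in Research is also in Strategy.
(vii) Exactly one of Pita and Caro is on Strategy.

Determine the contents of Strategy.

Strategy = {Caro, Lior, Sven, Vikram}

From (i): Vikram ∈ Strategy.
From (iii): Caro ∈ Strategy.
(v): Lior matches Vikram: Lior ∈ Strategy.
(vii) (exactly one): Pita ∉ Strategy.
(vi) contrapositive: Pita ∉ Research.
(ii) (exactly one): Sven ∈ Research.
(iv): Research already has 1, so the rest are out.
(vi) with Sven ∈ Research: Sven ∈ Strategy.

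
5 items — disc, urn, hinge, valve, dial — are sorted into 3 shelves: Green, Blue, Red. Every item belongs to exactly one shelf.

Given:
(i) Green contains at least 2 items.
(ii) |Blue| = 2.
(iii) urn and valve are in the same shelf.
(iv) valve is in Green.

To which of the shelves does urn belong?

From (iv): valve ∈ Green.
(iii): urn matches valve: urn ∈ Green.

urn: Green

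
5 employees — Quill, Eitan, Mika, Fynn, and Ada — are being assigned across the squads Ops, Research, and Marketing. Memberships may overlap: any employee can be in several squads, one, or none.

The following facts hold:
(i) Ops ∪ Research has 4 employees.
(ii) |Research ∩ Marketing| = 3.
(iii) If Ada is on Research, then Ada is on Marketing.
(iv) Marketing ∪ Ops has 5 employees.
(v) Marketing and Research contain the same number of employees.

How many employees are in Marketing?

4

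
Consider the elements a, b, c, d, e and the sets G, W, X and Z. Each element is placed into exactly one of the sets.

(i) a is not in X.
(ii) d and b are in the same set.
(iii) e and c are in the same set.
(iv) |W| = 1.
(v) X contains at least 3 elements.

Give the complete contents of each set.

G = {}; W = {a}; X = {b, c, d, e}; Z = {}

From (i): a ∉ X.
Suppose a ∈ G: no assignment then satisfies all the clues, so a ∉ G.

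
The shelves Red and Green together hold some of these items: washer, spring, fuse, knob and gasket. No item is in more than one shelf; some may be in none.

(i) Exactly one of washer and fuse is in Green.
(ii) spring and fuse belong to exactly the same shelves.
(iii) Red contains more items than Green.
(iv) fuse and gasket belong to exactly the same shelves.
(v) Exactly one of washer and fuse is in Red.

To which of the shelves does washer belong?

washer: Green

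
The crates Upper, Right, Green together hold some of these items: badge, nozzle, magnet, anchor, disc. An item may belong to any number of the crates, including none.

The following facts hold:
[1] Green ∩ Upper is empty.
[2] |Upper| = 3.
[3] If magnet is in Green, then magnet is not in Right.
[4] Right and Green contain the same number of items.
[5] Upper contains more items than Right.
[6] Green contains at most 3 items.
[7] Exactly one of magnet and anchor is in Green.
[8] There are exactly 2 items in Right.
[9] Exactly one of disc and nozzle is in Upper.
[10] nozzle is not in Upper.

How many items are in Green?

2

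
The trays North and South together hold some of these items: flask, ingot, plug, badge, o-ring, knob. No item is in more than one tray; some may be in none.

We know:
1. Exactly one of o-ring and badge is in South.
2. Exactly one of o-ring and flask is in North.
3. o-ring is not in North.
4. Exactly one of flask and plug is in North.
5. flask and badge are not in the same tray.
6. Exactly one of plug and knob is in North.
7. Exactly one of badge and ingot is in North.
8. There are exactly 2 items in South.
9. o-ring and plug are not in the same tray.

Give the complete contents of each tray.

From (3): o-ring ∉ North.
(2) (exactly one): flask ∈ North.
(4) (exactly one): plug ∉ North.
(5): badge ∉ North.
(6) (exactly one): knob ∈ North.
(7) (exactly one): ingot ∈ North.
Suppose plug ∉ South: no assignment then satisfies all the clues, so plug ∈ South.

North = {flask, ingot, knob}; South = {badge, plug}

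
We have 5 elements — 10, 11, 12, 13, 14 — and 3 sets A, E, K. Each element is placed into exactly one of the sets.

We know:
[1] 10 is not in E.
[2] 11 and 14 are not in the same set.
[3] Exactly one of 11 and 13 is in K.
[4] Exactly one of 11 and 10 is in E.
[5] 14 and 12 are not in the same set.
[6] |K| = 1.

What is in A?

From (1): 10 ∉ E.
(4) (exactly one): 11 ∈ E.
(2): 14 ∉ E.
(3) (exactly one): 13 ∈ K.
(6): K already has 1, so the rest are out.
Only one set left: 10 ∈ A.
Only one set left: 14 ∈ A.
(5): 12 ∉ A.
Only one set left: 12 ∈ E.

A = {10, 14}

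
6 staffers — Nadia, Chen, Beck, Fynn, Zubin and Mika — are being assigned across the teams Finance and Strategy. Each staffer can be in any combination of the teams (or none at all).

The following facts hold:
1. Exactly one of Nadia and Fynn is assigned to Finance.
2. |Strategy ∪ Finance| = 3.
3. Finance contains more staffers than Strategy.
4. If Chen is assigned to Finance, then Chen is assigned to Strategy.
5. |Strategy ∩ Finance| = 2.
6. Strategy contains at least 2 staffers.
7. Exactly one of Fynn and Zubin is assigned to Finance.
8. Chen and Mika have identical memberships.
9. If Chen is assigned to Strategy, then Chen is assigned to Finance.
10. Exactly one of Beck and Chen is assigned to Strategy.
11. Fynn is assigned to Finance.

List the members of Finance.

Finance = {Chen, Fynn, Mika}

From (11): Fynn ∈ Finance.
(1) (exactly one): Nadia ∉ Finance.
(7) (exactly one): Zubin ∉ Finance.
Suppose Chen ∉ Finance: no assignment then satisfies all the clues, so Chen ∈ Finance.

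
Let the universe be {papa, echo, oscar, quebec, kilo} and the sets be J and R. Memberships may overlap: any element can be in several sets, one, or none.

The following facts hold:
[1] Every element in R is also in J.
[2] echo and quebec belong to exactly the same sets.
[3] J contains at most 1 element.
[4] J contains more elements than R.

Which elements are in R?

R = {}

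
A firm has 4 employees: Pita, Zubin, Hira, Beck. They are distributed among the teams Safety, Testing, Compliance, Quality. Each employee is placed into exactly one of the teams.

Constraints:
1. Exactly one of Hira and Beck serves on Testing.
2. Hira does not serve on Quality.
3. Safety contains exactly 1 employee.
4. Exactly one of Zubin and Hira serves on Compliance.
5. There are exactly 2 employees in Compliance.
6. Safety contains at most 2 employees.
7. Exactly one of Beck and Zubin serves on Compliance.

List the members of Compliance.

Compliance = {Pita, Zubin}

From (2): Hira ∉ Quality.
Suppose Pita ∉ Compliance: no assignment then satisfies all the clues, so Pita ∈ Compliance.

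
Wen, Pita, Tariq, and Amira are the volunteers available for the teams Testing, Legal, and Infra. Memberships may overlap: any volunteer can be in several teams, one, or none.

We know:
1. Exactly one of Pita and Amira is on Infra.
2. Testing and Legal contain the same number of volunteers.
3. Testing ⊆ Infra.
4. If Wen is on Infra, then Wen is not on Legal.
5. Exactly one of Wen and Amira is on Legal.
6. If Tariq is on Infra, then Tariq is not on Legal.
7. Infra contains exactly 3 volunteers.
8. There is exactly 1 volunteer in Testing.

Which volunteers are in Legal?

Legal = {Amira}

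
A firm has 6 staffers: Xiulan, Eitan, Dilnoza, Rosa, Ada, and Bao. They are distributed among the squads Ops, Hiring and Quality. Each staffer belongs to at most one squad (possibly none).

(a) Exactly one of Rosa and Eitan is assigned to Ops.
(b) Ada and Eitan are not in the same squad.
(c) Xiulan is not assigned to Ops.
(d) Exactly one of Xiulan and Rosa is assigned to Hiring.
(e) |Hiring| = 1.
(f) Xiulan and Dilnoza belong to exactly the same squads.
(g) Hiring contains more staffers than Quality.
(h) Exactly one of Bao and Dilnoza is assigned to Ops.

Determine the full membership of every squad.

Ops = {Bao, Eitan}; Hiring = {Rosa}; Quality = {}

From (c): Xiulan ∉ Ops.
(f): Dilnoza matches Xiulan: Dilnoza ∉ Ops.
(h) (exactly one): Bao ∈ Ops.
Suppose Xiulan ∈ Hiring: no assignment then satisfies all the clues, so Xiulan ∉ Hiring.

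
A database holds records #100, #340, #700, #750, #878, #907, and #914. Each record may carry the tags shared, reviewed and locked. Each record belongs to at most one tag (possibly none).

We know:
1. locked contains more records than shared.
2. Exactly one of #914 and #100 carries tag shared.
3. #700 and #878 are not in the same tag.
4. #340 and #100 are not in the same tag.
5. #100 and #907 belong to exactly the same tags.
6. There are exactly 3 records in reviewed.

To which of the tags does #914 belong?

#914: shared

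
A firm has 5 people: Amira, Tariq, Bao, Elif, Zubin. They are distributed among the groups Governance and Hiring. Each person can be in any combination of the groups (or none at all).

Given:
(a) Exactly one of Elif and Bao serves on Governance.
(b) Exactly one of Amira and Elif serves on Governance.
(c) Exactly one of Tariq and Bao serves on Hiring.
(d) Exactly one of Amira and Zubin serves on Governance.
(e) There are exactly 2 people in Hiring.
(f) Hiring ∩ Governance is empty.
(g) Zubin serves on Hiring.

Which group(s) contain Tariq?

From (g): Zubin ∈ Hiring.
(f) (disjoint): Zubin ∉ Governance.
(d) (exactly one): Amira ∈ Governance.
(f) (disjoint): Amira ∉ Hiring.
(b) (exactly one): Elif ∉ Governance.
(a) (exactly one): Bao ∈ Governance.
(f) (disjoint): Bao ∉ Hiring.
(c) (exactly one): Tariq ∈ Hiring.
(e): Hiring already has 2, so the rest are out.
(f) (disjoint): Tariq ∉ Governance.

Tariq: Hiring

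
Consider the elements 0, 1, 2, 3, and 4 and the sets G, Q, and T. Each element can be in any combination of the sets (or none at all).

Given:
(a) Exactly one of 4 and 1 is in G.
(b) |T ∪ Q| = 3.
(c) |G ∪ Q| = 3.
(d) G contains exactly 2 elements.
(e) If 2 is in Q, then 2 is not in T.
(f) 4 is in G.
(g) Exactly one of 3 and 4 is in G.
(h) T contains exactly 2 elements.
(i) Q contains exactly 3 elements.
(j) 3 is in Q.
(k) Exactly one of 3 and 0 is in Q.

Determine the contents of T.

From (f): 4 ∈ G.
From (j): 3 ∈ Q.
(a) (exactly one): 1 ∉ G.
(g) (exactly one): 3 ∉ G.
(k) (exactly one): 0 ∉ Q.
Suppose 0 ∈ T: no assignment then satisfies all the clues, so 0 ∉ T.

T = {3, 4}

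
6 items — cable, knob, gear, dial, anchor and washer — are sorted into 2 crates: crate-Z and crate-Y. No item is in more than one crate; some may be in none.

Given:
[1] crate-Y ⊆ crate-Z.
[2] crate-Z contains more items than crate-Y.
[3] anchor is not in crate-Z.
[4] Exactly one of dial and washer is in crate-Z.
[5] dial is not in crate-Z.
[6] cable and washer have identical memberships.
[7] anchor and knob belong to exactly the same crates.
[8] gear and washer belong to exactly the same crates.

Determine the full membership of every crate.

From (3): anchor ∉ crate-Z.
From (5): dial ∉ crate-Z.
(1) contrapositive: dial ∉ crate-Y.
(1) contrapositive: anchor ∉ crate-Y.
(4) (exactly one): washer ∈ crate-Z.
(6): cable matches washer: cable ∈ crate-Z.
(7): knob matches anchor: knob ∉ crate-Z.
(7): knob matches anchor: knob ∉ crate-Y.
(8): gear matches washer: gear ∈ crate-Z.

crate-Z = {cable, gear, washer}; crate-Y = {}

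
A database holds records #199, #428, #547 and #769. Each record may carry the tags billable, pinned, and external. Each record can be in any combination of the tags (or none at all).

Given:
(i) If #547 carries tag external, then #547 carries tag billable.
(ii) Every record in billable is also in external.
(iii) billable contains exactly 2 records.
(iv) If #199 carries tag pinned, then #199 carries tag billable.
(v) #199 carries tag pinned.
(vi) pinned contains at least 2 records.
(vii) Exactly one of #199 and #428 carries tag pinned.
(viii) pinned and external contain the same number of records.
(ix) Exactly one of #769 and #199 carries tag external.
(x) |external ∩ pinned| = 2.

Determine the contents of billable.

billable = {#199, #547}

From (v): #199 ∈ pinned.
(iv): #199 ∈ billable.
(vii) (exactly one): #428 ∉ pinned.
(ii) with #199 ∈ billable: #199 ∈ external.
(ix) (exactly one): #769 ∉ external.
(ii) contrapositive: #769 ∉ billable.
Suppose #428 ∈ billable: no assignment then satisfies all the clues, so #428 ∉ billable.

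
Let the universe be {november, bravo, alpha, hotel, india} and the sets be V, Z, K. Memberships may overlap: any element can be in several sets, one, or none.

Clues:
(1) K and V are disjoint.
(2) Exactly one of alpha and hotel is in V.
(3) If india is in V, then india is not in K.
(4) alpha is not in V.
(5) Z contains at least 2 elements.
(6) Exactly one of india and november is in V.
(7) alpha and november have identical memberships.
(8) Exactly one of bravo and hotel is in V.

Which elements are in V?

V = {hotel, india}

From (4): alpha ∉ V.
(2) (exactly one): hotel ∈ V.
(7): november matches alpha: november ∉ V.
(8) (exactly one): bravo ∉ V.
(1) (disjoint): hotel ∉ K.
(6) (exactly one): india ∈ V.
(1) (disjoint): india ∉ K.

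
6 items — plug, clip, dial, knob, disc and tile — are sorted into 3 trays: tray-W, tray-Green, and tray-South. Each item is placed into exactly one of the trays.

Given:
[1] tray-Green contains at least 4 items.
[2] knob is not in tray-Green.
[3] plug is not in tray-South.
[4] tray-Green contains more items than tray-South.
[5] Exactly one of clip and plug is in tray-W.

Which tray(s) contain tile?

tile: tray-Green

From (2): knob ∉ tray-Green.
From (3): plug ∉ tray-South.
Suppose tile ∈ tray-W: no assignment then satisfies all the clues, so tile ∉ tray-W.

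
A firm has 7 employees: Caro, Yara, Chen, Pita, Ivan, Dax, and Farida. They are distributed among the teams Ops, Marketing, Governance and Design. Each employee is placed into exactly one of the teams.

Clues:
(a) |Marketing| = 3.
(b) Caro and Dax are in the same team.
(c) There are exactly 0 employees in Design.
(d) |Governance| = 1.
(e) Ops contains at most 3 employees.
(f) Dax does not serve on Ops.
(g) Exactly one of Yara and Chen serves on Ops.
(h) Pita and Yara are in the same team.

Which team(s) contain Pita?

Pita: Ops

From (f): Dax ∉ Ops.
(b): Caro matches Dax: Caro ∉ Ops.
(c): Design already has 0, so the rest are out.
Suppose Pita ∉ Ops: no assignment then satisfies all the clues, so Pita ∈ Ops.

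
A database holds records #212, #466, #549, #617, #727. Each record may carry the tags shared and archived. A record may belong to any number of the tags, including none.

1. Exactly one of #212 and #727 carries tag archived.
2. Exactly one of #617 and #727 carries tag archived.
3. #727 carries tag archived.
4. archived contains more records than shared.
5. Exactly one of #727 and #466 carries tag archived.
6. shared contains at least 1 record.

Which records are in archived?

archived = {#549, #727}

From (3): #727 ∈ archived.
(1) (exactly one): #212 ∉ archived.
(2) (exactly one): #617 ∉ archived.
(5) (exactly one): #466 ∉ archived.
Suppose #549 ∉ archived: no assignment then satisfies all the clues, so #549 ∈ archived.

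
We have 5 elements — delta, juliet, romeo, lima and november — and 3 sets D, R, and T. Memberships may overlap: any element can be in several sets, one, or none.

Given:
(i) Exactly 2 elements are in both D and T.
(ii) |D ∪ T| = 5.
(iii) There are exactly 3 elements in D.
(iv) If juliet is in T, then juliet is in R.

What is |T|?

4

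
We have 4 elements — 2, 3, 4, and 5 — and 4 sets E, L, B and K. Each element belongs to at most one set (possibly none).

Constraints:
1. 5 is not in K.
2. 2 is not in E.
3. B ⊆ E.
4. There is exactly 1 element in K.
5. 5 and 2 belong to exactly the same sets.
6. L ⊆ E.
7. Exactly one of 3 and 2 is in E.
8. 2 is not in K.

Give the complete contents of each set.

E = {3}; L = {}; B = {}; K = {4}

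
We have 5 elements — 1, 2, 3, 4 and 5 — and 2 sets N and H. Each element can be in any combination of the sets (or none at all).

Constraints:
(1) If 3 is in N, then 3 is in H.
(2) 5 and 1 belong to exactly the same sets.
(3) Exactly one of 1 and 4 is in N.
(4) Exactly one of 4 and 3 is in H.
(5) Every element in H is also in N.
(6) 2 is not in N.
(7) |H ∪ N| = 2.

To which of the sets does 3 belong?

3: H, N

From (6): 2 ∉ N.
(5) contrapositive: 2 ∉ H.
Suppose 3 ∉ N: no assignment then satisfies all the clues, so 3 ∈ N.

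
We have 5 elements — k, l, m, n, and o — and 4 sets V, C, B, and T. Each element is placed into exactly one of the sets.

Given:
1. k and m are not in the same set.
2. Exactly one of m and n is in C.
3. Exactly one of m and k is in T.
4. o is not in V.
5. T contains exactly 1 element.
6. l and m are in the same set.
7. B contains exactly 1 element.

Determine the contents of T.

T = {k}

From (4): o ∉ V.
Suppose k ∉ T: no assignment then satisfies all the clues, so k ∈ T.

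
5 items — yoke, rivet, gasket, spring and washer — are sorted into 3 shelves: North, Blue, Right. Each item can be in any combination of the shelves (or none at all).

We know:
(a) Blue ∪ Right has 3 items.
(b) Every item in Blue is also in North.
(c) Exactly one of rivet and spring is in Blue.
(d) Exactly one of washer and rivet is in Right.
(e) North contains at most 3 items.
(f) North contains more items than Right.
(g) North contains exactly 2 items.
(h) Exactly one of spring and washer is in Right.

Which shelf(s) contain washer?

washer: Right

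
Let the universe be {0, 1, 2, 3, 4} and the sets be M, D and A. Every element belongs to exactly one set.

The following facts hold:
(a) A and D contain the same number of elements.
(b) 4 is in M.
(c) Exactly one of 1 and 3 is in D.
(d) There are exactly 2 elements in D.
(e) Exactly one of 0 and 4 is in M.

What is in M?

From (b): 4 ∈ M.
(e) (exactly one): 0 ∉ M.
Suppose 1 ∈ M: no assignment then satisfies all the clues, so 1 ∉ M.

M = {4}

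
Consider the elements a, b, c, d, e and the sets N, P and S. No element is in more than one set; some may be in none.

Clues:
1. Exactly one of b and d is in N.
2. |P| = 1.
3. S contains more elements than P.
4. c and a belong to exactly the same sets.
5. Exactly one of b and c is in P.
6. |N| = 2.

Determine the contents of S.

S = {a, c}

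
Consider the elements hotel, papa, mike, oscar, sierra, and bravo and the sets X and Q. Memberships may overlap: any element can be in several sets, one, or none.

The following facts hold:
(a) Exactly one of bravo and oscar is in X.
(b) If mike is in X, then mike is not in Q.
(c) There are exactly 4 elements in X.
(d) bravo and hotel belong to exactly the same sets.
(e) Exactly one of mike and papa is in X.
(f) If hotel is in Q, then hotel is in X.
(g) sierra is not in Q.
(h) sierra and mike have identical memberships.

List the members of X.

X = {bravo, hotel, mike, sierra}

From (g): sierra ∉ Q.
(h): mike matches sierra: mike ∉ Q.
Suppose hotel ∉ X: no assignment then satisfies all the clues, so hotel ∈ X.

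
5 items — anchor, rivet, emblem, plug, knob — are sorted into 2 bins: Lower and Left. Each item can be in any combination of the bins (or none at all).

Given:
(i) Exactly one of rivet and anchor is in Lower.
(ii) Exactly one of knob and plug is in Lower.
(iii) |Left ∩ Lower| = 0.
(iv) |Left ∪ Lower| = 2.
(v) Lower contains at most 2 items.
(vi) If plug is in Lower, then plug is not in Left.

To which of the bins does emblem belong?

emblem: none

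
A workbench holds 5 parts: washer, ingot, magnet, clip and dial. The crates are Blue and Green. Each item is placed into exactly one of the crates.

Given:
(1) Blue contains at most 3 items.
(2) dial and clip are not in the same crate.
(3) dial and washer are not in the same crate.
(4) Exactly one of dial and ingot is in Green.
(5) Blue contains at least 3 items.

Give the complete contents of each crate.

Blue = {clip, ingot, washer}; Green = {dial, magnet}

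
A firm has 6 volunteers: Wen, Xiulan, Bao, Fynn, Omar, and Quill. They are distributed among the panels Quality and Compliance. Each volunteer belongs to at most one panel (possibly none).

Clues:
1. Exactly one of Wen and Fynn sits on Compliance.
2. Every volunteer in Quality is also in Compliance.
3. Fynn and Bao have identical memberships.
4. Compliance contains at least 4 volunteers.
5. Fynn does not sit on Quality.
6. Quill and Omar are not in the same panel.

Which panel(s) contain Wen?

Wen: none

From (5): Fynn ∉ Quality.
(3): Bao matches Fynn: Bao ∉ Quality.
Suppose Wen ∈ Quality: no assignment then satisfies all the clues, so Wen ∉ Quality.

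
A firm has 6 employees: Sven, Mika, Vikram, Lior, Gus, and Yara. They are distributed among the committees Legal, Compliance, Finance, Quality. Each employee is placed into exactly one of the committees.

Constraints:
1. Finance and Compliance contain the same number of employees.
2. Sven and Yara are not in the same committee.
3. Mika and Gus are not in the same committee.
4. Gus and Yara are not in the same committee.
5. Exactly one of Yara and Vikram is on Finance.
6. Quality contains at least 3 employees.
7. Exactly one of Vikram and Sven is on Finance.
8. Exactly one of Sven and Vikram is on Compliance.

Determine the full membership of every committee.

Legal = {Gus}; Compliance = {Sven}; Finance = {Vikram}; Quality = {Lior, Mika, Yara}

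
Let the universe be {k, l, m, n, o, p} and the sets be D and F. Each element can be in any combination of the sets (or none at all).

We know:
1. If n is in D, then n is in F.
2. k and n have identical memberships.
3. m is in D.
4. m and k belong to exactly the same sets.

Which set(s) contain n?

From (3): m ∈ D.
(4): k matches m: k ∈ D.
(2): n matches k: n ∈ D.
(1): n ∈ F.
(2): k matches n: k ∈ F.
(4): m matches k: m ∈ F.

n: D, F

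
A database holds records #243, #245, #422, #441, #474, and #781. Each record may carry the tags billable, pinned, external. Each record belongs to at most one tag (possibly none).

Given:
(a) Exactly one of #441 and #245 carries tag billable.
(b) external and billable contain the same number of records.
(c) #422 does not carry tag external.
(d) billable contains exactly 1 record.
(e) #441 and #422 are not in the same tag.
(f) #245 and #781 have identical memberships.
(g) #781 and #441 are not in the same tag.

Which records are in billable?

From (c): #422 ∉ external.
Suppose #243 ∈ billable: no assignment then satisfies all the clues, so #243 ∉ billable.

billable = {#441}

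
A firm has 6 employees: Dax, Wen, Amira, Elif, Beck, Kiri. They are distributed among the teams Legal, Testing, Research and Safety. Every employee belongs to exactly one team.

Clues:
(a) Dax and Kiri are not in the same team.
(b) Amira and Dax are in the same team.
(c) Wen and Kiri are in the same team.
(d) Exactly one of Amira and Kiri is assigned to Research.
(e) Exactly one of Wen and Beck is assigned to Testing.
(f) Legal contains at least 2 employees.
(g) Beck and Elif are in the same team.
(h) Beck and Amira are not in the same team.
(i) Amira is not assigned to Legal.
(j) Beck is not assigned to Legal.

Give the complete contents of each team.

From (i): Amira ∉ Legal.
From (j): Beck ∉ Legal.
(b): Dax matches Amira: Dax ∉ Legal.
(g): Elif matches Beck: Elif ∉ Legal.
(f): only 2 candidates remain for Legal, so all are in.
(d) (exactly one): Amira ∈ Research.
(e) (exactly one): Beck ∈ Testing.
(g): Elif matches Beck: Elif ∈ Testing.
(b): Dax matches Amira: Dax ∉ Testing.
(b): Dax matches Amira: Dax ∈ Research.

Legal = {Kiri, Wen}; Testing = {Beck, Elif}; Research = {Amira, Dax}; Safety = {}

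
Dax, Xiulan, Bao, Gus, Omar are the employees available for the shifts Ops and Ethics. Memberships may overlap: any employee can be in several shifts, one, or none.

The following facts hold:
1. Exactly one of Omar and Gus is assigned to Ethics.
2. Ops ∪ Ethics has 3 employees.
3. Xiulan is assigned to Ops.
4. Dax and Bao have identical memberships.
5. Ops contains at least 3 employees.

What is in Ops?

Ops = {Gus, Omar, Xiulan}

From (3): Xiulan ∈ Ops.
Suppose Dax ∈ Ops: no assignment then satisfies all the clues, so Dax ∉ Ops.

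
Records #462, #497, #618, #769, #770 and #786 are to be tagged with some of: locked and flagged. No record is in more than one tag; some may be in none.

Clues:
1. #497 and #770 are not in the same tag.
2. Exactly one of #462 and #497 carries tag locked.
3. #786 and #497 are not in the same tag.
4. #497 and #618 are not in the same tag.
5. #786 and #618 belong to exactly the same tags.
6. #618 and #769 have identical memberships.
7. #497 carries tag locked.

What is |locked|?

1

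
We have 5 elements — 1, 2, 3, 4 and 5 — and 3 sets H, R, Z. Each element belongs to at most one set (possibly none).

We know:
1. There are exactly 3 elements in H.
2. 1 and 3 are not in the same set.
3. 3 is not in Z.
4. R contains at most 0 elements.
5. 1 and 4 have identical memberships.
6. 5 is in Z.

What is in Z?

Z = {5}

From (3): 3 ∉ Z.
From (6): 5 ∈ Z.
(4): R already has 0, so the rest are out.
Suppose 1 ∈ Z: no assignment then satisfies all the clues, so 1 ∉ Z.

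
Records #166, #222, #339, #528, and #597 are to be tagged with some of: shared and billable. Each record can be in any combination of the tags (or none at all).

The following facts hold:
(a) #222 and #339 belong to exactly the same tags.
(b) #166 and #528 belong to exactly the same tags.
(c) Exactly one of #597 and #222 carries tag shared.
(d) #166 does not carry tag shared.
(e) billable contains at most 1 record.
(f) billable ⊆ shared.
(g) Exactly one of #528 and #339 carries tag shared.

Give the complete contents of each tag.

shared = {#222, #339}; billable = {}

From (d): #166 ∉ shared.
(b): #528 matches #166: #528 ∉ shared.
(f) contrapositive: #166 ∉ billable.
(f) contrapositive: #528 ∉ billable.
(g) (exactly one): #339 ∈ shared.
(a): #222 matches #339: #222 ∈ shared.
(c) (exactly one): #597 ∉ shared.
(f) contrapositive: #597 ∉ billable.
Suppose #222 ∈ billable: no assignment then satisfies all the clues, so #222 ∉ billable.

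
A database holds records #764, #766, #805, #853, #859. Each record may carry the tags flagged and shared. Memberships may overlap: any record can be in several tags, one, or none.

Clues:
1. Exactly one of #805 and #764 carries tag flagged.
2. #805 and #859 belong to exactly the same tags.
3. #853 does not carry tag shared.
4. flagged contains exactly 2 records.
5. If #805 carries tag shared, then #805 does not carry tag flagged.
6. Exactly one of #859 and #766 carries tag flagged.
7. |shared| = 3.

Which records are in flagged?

flagged = {#764, #766}

From (3): #853 ∉ shared.
Suppose #764 ∉ flagged: no assignment then satisfies all the clues, so #764 ∈ flagged.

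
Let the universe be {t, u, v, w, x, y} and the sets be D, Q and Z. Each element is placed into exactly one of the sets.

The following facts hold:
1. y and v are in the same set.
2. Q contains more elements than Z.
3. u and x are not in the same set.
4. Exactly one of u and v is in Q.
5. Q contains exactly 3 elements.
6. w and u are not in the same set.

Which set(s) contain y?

y: Q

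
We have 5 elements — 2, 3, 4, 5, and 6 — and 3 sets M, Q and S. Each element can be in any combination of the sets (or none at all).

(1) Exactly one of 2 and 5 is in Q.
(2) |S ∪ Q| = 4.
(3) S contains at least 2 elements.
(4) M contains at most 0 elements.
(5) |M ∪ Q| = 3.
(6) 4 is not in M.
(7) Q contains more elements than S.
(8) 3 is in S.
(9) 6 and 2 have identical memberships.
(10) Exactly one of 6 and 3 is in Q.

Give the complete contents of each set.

M = {}; Q = {2, 4, 6}; S = {3, 4}

From (6): 4 ∉ M.
From (8): 3 ∈ S.
(4): M already has 0, so the rest are out.
Suppose 2 ∉ Q: no assignment then satisfies all the clues, so 2 ∈ Q.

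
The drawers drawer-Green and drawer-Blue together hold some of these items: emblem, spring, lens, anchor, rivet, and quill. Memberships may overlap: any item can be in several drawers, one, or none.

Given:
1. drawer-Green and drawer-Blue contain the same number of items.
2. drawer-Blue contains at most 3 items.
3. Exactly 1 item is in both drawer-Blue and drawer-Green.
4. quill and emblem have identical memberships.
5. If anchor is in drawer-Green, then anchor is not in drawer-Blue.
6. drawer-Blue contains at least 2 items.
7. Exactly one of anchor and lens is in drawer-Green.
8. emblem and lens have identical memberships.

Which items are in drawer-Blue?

drawer-Blue = {rivet, spring}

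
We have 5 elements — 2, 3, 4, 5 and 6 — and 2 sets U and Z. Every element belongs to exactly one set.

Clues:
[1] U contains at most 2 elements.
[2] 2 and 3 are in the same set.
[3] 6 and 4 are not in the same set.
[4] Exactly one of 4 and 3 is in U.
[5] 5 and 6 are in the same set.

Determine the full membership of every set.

U = {4}; Z = {2, 3, 5, 6}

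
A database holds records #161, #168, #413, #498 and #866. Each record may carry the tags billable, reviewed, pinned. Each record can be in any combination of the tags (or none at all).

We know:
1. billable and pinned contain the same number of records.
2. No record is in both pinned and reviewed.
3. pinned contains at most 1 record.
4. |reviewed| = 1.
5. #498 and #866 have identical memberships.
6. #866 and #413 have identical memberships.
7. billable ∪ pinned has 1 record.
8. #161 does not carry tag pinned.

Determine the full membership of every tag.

billable = {#168}; reviewed = {#161}; pinned = {#168}

From (8): #161 ∉ pinned.
Suppose #161 ∈ billable: no assignment then satisfies all the clues, so #161 ∉ billable.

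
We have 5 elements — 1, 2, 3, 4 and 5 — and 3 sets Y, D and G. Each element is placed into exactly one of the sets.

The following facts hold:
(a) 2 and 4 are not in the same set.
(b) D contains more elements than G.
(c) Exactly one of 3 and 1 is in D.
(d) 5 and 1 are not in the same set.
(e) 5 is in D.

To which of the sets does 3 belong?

3: D

From (e): 5 ∈ D.
(d): 1 ∉ D.
(c) (exactly one): 3 ∈ D.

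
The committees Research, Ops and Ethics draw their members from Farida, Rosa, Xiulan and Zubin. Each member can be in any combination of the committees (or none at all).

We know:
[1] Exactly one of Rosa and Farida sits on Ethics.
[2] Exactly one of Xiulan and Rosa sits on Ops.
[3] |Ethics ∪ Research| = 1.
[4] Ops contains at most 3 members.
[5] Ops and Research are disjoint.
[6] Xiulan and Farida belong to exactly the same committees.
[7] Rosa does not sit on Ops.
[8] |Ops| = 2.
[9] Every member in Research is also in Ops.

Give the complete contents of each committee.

Research = {}; Ops = {Farida, Xiulan}; Ethics = {Rosa}

From (7): Rosa ∉ Ops.
(2) (exactly one): Xiulan ∈ Ops.
(5) (disjoint): Xiulan ∉ Research.
(6): Farida matches Xiulan: Farida ∉ Research.
(6): Farida matches Xiulan: Farida ∈ Ops.
(8): Ops already has 2, so the rest are out.
(9) contrapositive: Rosa ∉ Research.
(9) contrapositive: Zubin ∉ Research.
Suppose Farida ∈ Ethics: no assignment then satisfies all the clues, so Farida ∉ Ethics.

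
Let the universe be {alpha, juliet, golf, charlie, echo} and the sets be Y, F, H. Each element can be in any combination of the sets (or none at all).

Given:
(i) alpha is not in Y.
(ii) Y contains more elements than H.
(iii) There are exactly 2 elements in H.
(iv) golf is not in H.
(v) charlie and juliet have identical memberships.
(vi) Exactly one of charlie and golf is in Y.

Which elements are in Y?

Y = {charlie, echo, juliet}

From (i): alpha ∉ Y.
From (iv): golf ∉ H.
Suppose juliet ∉ Y: no assignment then satisfies all the clues, so juliet ∈ Y.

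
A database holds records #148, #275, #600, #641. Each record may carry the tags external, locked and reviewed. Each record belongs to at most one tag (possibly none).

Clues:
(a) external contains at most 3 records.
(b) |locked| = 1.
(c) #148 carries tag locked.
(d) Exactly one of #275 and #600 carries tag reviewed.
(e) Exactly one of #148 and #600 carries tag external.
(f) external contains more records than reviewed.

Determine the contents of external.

external = {#600, #641}

From (c): #148 ∈ locked.
(b): locked already has 1, so the rest are out.
(e) (exactly one): #600 ∈ external.
(d) (exactly one): #275 ∈ reviewed.
Suppose #641 ∉ external: no assignment then satisfies all the clues, so #641 ∈ external.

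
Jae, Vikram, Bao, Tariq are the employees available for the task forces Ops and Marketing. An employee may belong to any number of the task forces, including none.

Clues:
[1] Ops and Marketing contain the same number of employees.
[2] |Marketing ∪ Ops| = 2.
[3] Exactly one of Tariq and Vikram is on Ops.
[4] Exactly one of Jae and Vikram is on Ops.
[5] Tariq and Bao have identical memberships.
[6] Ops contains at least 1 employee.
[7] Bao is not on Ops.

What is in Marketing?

Marketing = {Jae}

From (7): Bao ∉ Ops.
(5): Tariq matches Bao: Tariq ∉ Ops.
(3) (exactly one): Vikram ∈ Ops.
(4) (exactly one): Jae ∉ Ops.
Suppose Jae ∉ Marketing: no assignment then satisfies all the clues, so Jae ∈ Marketing.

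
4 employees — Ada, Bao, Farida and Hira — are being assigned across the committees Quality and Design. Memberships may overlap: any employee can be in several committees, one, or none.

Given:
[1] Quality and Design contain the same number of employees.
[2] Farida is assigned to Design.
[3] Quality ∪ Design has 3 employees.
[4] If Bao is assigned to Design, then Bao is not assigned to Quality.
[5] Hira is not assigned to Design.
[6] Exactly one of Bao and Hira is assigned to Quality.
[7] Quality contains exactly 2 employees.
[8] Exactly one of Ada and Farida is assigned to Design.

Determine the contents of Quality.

Quality = {Farida, Hira}

From (2): Farida ∈ Design.
From (5): Hira ∉ Design.
(8) (exactly one): Ada ∉ Design.
Suppose Ada ∈ Quality: no assignment then satisfies all the clues, so Ada ∉ Quality.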